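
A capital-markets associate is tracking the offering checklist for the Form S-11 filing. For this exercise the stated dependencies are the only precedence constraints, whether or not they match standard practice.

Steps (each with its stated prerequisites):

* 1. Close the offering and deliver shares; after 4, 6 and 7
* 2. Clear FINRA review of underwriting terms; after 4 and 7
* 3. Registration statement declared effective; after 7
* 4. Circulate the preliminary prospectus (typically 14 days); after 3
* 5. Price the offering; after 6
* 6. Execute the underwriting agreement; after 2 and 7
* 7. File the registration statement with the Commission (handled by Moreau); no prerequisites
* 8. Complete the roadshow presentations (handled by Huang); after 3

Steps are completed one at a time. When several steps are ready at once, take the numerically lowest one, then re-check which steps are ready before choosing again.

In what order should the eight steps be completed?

7 is the only step with nothing outstanding, so it goes first.
3 needed 7, now all done → 3.
4 and 8 are both available; 4 has the earlier label → 4.
2 now also ready, so the ready set is {2, 8}; 2 has the earlier label → 2.
6 now also ready, so the ready set is {6, 8}; 6 has the earlier label → 6.
1, 5 and 8 are all available; 1 has the earlier label → 1.
Ready: 5 and 8. 5 has the earlier label → 5.
8 needed 3, now all done → 8.

7, 3, 4, 2, 6, 1, 5, 8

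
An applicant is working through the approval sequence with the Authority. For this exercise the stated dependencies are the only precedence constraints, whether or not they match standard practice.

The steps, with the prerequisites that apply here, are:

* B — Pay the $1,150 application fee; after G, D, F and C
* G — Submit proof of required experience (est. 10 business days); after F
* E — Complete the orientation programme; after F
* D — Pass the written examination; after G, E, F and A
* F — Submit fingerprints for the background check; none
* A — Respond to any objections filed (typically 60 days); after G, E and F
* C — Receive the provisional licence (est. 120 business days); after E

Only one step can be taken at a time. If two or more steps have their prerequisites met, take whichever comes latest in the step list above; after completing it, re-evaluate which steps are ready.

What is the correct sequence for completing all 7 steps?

F, E, C, G, A, D, B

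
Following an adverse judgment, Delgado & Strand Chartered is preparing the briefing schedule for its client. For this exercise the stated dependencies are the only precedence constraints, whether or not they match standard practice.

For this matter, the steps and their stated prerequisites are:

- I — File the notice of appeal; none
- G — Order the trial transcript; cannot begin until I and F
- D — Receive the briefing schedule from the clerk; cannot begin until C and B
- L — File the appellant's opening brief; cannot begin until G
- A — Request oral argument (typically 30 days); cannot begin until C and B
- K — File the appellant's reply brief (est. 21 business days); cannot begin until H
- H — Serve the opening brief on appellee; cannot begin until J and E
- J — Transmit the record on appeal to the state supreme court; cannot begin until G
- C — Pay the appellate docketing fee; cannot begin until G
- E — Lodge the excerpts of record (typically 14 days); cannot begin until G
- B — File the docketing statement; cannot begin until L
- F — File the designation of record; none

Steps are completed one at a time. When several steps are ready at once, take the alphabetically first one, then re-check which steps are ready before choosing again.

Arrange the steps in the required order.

F and I have no prerequisites; F has the earlier label, so F is first.
I is the only step now ready → I.
G needed F and I, now all done → G.
Ready: C, E, J and L. C has the earlier label → C.
E, J and L are all available; E has the earlier label → E.
J and L are both available; J has the earlier label → J.
H now also ready, so the ready set is {H, L}; H has the earlier label → H.
Now K and L have their prerequisites met. K has the earlier label, so K next.
L is the only step now ready → L.
B needed L, now all done → B.
Now A and D have their prerequisites met. A has the earlier label, so A next.
D is the only step now ready → D.

F, I, G, C, E, J, H, K, L, B, A, D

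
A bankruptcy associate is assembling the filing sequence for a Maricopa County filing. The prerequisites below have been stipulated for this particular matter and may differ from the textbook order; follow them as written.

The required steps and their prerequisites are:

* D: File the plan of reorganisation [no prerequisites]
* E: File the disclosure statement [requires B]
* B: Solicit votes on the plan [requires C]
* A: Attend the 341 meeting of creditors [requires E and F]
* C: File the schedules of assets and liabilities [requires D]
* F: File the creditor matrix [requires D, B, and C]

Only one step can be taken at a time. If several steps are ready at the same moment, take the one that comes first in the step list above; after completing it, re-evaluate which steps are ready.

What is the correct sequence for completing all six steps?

D has no prerequisites → D first.
Next only C has its prerequisites met → C.
B needed C, now all done → B.
Now E and F have their prerequisites met. E is listed earlier, so E next.
Next only F has its prerequisites met → F.
A is the only step now ready → A.

D, C, B, E, F, A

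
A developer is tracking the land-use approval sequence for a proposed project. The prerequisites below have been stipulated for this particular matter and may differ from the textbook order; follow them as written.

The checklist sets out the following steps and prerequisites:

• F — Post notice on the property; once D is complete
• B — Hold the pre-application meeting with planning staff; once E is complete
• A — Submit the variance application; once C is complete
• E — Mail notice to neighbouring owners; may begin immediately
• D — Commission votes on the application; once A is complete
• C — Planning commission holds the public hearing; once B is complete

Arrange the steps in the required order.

E B C A D F

E has no prerequisites → E first.
That leaves B as the only ready step → B.
C needed B, now all done → C.
A needed C, now all done → A.
Next only D has its prerequisites met → D.
That leaves F as the only ready step → F.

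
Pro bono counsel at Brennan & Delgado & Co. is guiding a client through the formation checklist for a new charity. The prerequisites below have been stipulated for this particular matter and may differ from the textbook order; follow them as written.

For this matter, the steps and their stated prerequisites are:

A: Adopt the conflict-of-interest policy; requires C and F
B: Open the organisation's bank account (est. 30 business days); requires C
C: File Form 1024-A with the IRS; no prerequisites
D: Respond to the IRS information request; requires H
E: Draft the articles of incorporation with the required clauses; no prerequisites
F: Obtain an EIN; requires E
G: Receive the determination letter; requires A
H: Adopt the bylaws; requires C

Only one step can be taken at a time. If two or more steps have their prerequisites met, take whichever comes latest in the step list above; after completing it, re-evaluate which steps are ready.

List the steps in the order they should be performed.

E and C have no prerequisites; E is listed later, so E is first.
F now also ready, so the ready set is {F, C}; F is listed later → F.
C is the only step now ready → C.
H, B and A are all available; H is listed later → H.
Now D, B and A have their prerequisites met. D is listed later, so D next.
Now B and A have their prerequisites met. B is listed later, so B next.
Next only A has its prerequisites met → A.
G is the only step now ready → G.

E, F, C, H, D, B, A, G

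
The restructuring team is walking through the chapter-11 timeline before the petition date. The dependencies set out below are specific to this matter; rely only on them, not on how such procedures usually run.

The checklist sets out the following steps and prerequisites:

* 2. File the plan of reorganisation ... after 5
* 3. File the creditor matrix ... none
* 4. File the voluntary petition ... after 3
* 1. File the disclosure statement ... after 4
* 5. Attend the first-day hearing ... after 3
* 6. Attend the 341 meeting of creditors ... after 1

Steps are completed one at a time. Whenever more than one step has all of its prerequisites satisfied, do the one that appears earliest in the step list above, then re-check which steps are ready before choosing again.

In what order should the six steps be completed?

3 → 4 → 1 → 5 → 2 → 6

3 has no prerequisites → 3 first.
Now 4 and 5 have their prerequisites met. 4 is listed earlier, so 4 next.
1 now also ready, so the ready set is {1, 5}; 1 is listed earlier → 1.
Ready: 5 and 6. 5 is listed earlier → 5.
Ready: 2 and 6. 2 is listed earlier → 2.
6 needed 1, now all done → 6.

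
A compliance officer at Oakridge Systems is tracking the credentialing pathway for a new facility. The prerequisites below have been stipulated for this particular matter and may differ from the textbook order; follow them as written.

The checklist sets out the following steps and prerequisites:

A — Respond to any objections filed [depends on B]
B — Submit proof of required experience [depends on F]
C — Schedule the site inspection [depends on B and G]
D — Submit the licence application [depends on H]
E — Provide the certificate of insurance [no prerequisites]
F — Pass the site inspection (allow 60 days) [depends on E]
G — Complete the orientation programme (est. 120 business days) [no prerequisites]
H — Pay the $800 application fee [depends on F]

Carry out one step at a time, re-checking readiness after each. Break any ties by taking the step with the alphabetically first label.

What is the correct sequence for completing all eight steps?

E → F → B → A → G → C → H → D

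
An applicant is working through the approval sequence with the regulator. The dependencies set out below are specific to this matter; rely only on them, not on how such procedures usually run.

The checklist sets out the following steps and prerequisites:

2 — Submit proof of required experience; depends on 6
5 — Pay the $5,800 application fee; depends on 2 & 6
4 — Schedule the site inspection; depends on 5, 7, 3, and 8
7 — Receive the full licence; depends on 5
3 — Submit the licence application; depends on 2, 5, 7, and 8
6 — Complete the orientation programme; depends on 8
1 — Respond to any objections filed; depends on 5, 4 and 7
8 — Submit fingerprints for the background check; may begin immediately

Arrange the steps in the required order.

8 → 6 → 2 → 5 → 7 → 3 → 4 → 1

8 has no prerequisites → 8 first.
6 needed 8, now all done → 6.
2 needed 6, now all done → 2.
5 is the only step now ready → 5.
That leaves 7 as the only ready step → 7.
That leaves 3 as the only ready step → 3.
4 is the only step now ready → 4.
1 needed 5, 4 and 7, now all done → 1.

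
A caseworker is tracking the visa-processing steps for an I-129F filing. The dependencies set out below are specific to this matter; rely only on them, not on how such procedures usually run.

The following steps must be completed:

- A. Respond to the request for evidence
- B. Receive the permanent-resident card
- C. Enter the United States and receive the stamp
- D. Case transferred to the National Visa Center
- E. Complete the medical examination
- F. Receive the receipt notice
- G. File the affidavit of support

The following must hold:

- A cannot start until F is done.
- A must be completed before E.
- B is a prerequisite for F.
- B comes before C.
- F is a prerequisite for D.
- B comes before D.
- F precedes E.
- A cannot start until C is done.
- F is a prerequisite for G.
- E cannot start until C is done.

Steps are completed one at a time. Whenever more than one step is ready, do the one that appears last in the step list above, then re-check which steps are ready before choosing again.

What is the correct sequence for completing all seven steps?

B, F, G, D, C, A, E

Only B has no prerequisites, so it is first.
Ready: F and C. F is listed later → F.
G and D now also ready, so the ready set is {G, D, C}; G is listed later → G.
D and C are both available; D is listed later → D.
C needed B, now all done → C.
A is the only step now ready → A.
E is the only step now ready → E.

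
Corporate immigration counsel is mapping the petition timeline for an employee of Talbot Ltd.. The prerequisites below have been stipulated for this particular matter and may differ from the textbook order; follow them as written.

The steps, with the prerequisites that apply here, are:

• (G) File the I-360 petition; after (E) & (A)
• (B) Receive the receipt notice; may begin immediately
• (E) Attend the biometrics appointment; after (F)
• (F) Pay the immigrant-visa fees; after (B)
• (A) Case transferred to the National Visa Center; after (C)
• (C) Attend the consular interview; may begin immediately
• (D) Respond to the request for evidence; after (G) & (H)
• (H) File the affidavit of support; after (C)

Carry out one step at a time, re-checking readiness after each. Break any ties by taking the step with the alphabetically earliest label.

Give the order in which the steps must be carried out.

(B) → (C) → (A) → (F) → (E) → (G) → (H) → (D)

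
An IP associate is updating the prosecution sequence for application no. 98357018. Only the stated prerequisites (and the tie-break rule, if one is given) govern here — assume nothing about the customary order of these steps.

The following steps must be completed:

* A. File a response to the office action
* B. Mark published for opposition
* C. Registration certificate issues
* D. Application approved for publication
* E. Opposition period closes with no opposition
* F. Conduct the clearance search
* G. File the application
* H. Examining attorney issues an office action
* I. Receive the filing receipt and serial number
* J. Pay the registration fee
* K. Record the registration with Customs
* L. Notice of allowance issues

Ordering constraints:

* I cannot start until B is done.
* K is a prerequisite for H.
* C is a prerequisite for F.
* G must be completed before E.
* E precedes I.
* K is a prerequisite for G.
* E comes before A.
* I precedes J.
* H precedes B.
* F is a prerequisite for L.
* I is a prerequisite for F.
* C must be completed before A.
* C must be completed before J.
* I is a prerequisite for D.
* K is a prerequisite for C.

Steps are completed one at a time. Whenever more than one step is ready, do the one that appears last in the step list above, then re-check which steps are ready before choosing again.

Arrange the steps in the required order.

K → H → G → E → C → B → I → J → F → L → D → A

K has no prerequisites → K first.
Ready: H, G and C. H is listed later → H.
B now also ready, so the ready set is {G, C, B}; G is listed later → G.
Now E, C and B have their prerequisites met. E is listed later, so E next.
Ready: C and B. C is listed later → C.
Ready: B and A. B is listed later → B.
Now I and A have their prerequisites met. I is listed later, so I next.
J, F, D and A are all available; J is listed later → J.
Ready: F, D and A. F is listed later → F.
Ready: L, D and A. L is listed later → L.
Ready: D and A. D is listed later → D.
A needed E and C, now all done → A.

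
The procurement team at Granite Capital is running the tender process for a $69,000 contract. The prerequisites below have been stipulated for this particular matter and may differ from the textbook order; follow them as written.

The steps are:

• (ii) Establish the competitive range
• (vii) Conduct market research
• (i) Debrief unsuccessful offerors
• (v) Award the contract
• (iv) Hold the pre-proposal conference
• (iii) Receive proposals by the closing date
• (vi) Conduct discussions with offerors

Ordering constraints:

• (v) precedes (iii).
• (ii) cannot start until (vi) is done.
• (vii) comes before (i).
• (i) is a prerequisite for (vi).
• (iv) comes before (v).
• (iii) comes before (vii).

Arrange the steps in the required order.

(iv) has no prerequisites → (iv) first.
Next only (v) has its prerequisites met → (v).
That leaves (iii) as the only ready step → (iii).
Next only (vii) has its prerequisites met → (vii).
(i) needed (vii), now all done → (i).
(vi) needed (i), now all done → (vi).
That leaves (ii) as the only ready step → (ii).

(iv), (v), (iii), (vii), (i), (vi), (ii)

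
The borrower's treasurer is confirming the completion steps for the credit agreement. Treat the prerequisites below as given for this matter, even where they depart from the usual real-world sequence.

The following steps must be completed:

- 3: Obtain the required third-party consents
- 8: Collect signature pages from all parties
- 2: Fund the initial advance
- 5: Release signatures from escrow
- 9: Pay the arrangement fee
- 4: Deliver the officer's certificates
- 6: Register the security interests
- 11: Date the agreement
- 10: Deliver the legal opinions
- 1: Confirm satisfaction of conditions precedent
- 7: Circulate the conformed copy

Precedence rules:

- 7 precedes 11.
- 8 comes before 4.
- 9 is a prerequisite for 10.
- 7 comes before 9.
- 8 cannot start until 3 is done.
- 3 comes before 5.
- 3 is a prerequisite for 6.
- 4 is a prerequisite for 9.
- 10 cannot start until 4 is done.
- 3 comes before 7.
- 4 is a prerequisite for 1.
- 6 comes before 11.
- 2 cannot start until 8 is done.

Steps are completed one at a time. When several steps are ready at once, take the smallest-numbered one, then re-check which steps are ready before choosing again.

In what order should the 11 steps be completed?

3 has no prerequisites → 3 first.
5, 6, 7 and 8 are all available; 5 has the earlier label → 5.
Ready: 6, 7 and 8. 6 has the earlier label → 6.
Ready: 7 and 8. 7 has the earlier label → 7.
Ready: 8 and 11. 8 has the earlier label → 8.
Ready: 2, 4 and 11. 2 has the earlier label → 2.
Ready: 4 and 11. 4 has the earlier label → 4.
Ready: 1, 9 and 11. 1 has the earlier label → 1.
9 and 11 are both available; 9 has the earlier label → 9.
Now 10 and 11 have their prerequisites met. 10 has the earlier label, so 10 next.
11 needed 6 and 7, now all done → 11.

3 5 6 7 8 2 4 1 9 10 11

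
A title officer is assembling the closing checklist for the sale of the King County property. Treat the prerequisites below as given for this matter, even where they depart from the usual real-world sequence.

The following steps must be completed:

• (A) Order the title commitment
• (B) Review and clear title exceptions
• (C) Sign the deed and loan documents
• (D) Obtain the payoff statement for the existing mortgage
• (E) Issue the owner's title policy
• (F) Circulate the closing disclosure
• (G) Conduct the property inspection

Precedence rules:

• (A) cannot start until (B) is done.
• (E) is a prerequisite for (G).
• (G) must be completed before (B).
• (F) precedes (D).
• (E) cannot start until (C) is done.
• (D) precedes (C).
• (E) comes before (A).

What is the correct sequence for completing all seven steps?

(F) is the only step with nothing outstanding, so it goes first.
(D) needed (F), now all done → (D).
That leaves (C) as the only ready step → (C).
(E) is the only step now ready → (E).
(G) is the only step now ready → (G).
(B) needed (G), now all done → (B).
(A) is the only step now ready → (A).

(F) (D) (C) (E) (G) (B) (A)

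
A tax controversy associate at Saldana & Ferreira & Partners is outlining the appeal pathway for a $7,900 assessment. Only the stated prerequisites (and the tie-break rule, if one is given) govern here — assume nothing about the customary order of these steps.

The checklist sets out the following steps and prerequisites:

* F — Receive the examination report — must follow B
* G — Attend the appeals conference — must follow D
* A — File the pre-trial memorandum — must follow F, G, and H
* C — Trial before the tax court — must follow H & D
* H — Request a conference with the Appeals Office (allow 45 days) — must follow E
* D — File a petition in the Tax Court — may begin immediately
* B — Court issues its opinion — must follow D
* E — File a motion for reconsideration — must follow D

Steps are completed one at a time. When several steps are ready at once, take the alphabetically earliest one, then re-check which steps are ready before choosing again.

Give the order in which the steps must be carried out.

D is the only step with nothing outstanding, so it goes first.
Ready: B, E and G. B has the earlier label → B.
Now E, F and G have their prerequisites met. E has the earlier label, so E next.
H now also ready, so the ready set is {F, G, H}; F has the earlier label → F.
Now G and H have their prerequisites met. G has the earlier label, so G next.
H is the only step now ready → H.
A and C are both available; A has the earlier label → A.
C is the only step now ready → C.

D → B → E → F → G → H → A → C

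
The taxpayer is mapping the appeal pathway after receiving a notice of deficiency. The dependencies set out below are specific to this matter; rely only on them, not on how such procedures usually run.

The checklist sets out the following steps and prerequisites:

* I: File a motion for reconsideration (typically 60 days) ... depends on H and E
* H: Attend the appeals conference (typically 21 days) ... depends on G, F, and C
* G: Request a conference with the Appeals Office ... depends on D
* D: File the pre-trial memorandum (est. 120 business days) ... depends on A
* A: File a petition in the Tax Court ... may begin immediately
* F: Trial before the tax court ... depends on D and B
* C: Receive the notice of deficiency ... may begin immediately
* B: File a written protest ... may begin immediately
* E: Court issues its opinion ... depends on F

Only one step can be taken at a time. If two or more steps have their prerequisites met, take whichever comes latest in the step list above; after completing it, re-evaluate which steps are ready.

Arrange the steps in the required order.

B, C, A, D, F, E, G, H, I

B, C and A have no prerequisites; B is listed later, so B is first.
C and A are both available; C is listed later → C.
A is the only step now ready → A.
D needed A, now all done → D.
F and G are both available; F is listed later → F.
E now also ready, so the ready set is {E, G}; E is listed later → E.
G needed D, now all done → G.
H needed C, F and G, now all done → H.
I is the only step now ready → I.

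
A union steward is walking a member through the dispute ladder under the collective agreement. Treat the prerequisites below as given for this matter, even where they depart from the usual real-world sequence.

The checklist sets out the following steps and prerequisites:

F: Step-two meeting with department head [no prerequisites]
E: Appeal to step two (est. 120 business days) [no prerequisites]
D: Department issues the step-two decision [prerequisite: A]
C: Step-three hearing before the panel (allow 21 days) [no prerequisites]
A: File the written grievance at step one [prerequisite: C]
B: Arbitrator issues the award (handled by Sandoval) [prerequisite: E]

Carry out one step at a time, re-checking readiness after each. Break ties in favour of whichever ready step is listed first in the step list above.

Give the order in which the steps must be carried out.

F → E → C → A → D → B

Nothing is required for F, E and C. F is listed earlier → F first.
Now E and C have their prerequisites met. E is listed earlier, so E next.
Now C and B have their prerequisites met. C is listed earlier, so C next.
Now A and B have their prerequisites met. A is listed earlier, so A next.
D now also ready, so the ready set is {D, B}; D is listed earlier → D.
B needed E, now all done → B.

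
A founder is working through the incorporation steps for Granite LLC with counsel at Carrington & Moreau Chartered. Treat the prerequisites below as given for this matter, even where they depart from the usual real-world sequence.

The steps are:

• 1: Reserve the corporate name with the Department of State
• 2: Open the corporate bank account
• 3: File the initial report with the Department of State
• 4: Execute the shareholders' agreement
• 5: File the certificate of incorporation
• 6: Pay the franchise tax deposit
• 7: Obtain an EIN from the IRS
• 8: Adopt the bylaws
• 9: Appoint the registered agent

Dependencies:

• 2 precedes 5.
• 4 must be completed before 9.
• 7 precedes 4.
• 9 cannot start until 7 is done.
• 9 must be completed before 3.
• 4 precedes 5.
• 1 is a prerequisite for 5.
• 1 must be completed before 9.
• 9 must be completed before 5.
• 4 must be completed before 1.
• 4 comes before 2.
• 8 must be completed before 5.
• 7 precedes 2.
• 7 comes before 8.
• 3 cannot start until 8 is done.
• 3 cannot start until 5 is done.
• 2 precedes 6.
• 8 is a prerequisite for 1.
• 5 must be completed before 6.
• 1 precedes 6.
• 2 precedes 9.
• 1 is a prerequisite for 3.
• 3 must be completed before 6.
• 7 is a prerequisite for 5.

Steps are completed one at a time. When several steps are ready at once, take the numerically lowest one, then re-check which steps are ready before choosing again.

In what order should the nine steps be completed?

7, 4, 2, 8, 1, 9, 5, 3, 6

7 is the only step with nothing outstanding, so it goes first.
Now 4 and 8 have their prerequisites met. 4 has the earlier label, so 4 next.
2 now also ready, so the ready set is {2, 8}; 2 has the earlier label → 2.
8 needed 7, now all done → 8.
1 needed 4 and 8, now all done → 1.
That leaves 9 as the only ready step → 9.
5 is the only step now ready → 5.
Next only 3 has its prerequisites met → 3.
That leaves 6 as the only ready step → 6.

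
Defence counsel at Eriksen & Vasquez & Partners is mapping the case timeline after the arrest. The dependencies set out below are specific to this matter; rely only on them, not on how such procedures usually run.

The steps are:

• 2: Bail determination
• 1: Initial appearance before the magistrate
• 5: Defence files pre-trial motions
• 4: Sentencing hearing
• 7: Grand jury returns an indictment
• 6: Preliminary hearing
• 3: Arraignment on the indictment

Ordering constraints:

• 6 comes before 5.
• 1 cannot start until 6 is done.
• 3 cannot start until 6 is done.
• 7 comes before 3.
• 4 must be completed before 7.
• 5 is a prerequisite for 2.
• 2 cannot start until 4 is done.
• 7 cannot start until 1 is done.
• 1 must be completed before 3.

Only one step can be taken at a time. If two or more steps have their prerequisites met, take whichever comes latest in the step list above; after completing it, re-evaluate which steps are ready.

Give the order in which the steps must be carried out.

6, 4, 5, 1, 7, 3, 2

6 and 4 have no prerequisites; 6 is listed later, so 6 is first.
5 and 1 now also ready, so the ready set is {4, 5, 1}; 4 is listed later → 4.
Now 5 and 1 have their prerequisites met. 5 is listed later, so 5 next.
2 now also ready, so the ready set is {1, 2}; 1 is listed later → 1.
Now 7 and 2 have their prerequisites met. 7 is listed later, so 7 next.
Ready: 3 and 2. 3 is listed later → 3.
2 is the only step now ready → 2.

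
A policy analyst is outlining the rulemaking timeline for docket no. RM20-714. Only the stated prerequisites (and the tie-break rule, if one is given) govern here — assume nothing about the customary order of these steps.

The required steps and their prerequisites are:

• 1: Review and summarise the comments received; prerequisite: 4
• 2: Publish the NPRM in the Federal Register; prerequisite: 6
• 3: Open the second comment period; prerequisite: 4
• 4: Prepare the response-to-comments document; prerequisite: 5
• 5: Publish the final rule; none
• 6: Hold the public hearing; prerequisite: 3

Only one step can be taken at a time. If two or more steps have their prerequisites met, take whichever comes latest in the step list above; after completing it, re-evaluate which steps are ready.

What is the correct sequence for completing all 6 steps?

5, 4, 3, 6, 2, 1

5 is the only step with nothing outstanding, so it goes first.
That leaves 4 as the only ready step → 4.
Ready: 3 and 1. 3 is listed later → 3.
Now 6 and 1 have their prerequisites met. 6 is listed later, so 6 next.
Ready: 2 and 1. 2 is listed later → 2.
Next only 1 has its prerequisites met → 1.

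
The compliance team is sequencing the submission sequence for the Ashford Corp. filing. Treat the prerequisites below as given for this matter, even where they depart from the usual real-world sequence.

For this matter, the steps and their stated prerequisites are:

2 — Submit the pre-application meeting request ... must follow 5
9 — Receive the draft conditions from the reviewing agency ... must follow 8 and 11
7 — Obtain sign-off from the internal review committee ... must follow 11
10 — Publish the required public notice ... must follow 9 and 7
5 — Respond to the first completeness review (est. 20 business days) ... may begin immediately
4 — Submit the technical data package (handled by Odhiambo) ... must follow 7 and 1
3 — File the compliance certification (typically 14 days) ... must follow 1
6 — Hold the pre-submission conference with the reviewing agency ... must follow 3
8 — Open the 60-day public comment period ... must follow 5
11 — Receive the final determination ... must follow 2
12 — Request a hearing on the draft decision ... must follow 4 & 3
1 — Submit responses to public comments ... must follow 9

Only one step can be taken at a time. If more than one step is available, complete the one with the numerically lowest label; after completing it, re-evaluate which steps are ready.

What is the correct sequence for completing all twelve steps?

5, 2, 8, 11, 7, 9, 1, 3, 4, 6, 10, 12

5 is the only step with nothing outstanding, so it goes first.
2 and 8 are both available; 2 has the earlier label → 2.
11 now also ready, so the ready set is {8, 11}; 8 has the earlier label → 8.
11 is the only step now ready → 11.
Now 7 and 9 have their prerequisites met. 7 has the earlier label, so 7 next.
9 is the only step now ready → 9.
1 and 10 are both available; 1 has the earlier label → 1.
Now 3, 4 and 10 have their prerequisites met. 3 has the earlier label, so 3 next.
Ready: 4, 6 and 10. 4 has the earlier label → 4.
12 now also ready, so the ready set is {6, 10, 12}; 6 has the earlier label → 6.
Now 10 and 12 have their prerequisites met. 10 has the earlier label, so 10 next.
12 needed 3 and 4, now all done → 12.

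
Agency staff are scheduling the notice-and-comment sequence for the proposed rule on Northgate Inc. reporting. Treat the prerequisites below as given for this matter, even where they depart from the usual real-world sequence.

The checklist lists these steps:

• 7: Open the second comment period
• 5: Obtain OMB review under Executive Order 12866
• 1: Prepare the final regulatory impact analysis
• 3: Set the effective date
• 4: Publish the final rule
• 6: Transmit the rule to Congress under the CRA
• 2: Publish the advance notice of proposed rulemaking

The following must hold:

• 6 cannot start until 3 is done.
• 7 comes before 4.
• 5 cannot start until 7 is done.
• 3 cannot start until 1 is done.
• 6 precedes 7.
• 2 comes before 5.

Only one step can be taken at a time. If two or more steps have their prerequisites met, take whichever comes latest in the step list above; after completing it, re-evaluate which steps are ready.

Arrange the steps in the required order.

2 and 1 have no prerequisites; 2 is listed later, so 2 is first.
1 is the only step now ready → 1.
3 needed 1, now all done → 3.
That leaves 6 as the only ready step → 6.
7 is the only step now ready → 7.
Now 4 and 5 have their prerequisites met. 4 is listed later, so 4 next.
Next only 5 has its prerequisites met → 5.

2 1 3 6 7 4 5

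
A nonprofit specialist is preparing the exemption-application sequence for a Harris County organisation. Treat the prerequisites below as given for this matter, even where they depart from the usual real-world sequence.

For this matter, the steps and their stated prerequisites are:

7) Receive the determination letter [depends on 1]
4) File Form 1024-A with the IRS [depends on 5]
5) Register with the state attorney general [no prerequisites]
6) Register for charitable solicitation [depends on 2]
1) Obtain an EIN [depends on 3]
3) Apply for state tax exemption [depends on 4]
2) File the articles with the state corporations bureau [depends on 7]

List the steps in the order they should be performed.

5 4 3 1 7 2 6

5 is the only step with nothing outstanding, so it goes first.
4 is the only step now ready → 4.
3 needed 4, now all done → 3.
1 is the only step now ready → 1.
That leaves 7 as the only ready step → 7.
That leaves 2 as the only ready step → 2.
6 is the only step now ready → 6.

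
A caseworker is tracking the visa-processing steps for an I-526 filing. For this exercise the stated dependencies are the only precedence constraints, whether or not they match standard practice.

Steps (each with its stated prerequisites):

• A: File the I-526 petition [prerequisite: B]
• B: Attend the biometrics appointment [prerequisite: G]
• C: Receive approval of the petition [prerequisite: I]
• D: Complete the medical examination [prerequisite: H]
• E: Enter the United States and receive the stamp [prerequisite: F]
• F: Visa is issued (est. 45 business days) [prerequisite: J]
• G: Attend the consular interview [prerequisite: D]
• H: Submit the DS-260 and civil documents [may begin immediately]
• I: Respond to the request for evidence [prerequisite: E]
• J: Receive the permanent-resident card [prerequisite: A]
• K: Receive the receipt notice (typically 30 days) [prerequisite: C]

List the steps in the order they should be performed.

H → D → G → B → A → J → F → E → I → C → K

H is the only step with nothing outstanding, so it goes first.
Next only D has its prerequisites met → D.
That leaves G as the only ready step → G.
B needed G, now all done → B.
Next only A has its prerequisites met → A.
Next only J has its prerequisites met → J.
That leaves F as the only ready step → F.
E is the only step now ready → E.
I needed E, now all done → I.
C is the only step now ready → C.
That leaves K as the only ready step → K.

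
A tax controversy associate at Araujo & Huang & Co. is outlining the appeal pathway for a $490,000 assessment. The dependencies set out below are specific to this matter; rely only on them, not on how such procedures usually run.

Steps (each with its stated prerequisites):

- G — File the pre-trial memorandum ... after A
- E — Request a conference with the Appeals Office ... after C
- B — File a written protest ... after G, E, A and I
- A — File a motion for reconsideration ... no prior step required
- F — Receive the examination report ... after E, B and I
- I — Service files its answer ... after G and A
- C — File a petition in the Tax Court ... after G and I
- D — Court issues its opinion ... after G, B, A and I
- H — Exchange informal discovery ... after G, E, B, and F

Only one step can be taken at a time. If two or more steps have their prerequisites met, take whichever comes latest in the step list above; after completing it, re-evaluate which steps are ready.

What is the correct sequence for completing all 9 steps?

A has no prerequisites → A first.
Next only G has its prerequisites met → G.
Next only I has its prerequisites met → I.
C is the only step now ready → C.
E is the only step now ready → E.
That leaves B as the only ready step → B.
Now D and F have their prerequisites met. D is listed later, so D next.
Next only F has its prerequisites met → F.
That leaves H as the only ready step → H.

A → G → I → C → E → B → D → F → H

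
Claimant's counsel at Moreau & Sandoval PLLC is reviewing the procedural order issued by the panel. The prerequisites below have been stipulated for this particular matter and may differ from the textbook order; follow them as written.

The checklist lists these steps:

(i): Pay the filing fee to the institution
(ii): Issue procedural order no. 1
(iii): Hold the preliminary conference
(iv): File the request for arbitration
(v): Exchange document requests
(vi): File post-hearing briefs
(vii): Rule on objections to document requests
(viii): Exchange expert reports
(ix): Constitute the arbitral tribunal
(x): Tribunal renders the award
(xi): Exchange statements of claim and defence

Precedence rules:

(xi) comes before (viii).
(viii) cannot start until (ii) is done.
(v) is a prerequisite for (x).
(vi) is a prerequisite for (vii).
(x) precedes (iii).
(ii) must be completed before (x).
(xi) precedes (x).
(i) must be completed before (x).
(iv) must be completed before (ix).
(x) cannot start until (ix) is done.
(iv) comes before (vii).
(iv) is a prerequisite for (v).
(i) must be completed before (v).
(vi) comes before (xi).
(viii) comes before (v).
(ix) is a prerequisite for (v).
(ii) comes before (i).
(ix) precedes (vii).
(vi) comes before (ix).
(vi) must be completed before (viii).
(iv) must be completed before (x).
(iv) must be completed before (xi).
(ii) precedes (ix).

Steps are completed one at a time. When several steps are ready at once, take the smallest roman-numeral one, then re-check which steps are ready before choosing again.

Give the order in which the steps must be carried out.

Nothing is required for (ii), (iv) and (vi). (ii) has the earlier label → (ii) first.
Now (i), (iv) and (vi) have their prerequisites met. (i) has the earlier label, so (i) next.
Ready: (iv) and (vi). (iv) has the earlier label → (iv).
(vi) is the only step now ready → (vi).
Ready: (ix) and (xi). (ix) has the earlier label → (ix).
(vii) and (xi) are both available; (vii) has the earlier label → (vii).
(xi) needed (iv) and (vi), now all done → (xi).
(viii) needed (ii), (vi) and (xi), now all done → (viii).
(v) needed (i), (iv), (viii) and (ix), now all done → (v).
Next only (x) has its prerequisites met → (x).
(iii) needed (x), now all done → (iii).

(ii) → (i) → (iv) → (vi) → (ix) → (vii) → (xi) → (viii) → (v) → (x) → (iii)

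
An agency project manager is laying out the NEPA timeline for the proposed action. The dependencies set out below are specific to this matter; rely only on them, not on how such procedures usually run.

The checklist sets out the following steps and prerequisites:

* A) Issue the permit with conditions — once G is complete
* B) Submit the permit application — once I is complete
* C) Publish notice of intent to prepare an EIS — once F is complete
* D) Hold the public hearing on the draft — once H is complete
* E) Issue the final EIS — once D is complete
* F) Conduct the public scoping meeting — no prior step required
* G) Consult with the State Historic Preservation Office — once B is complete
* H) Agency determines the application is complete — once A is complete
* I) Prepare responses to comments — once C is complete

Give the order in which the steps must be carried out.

F → C → I → B → G → A → H → D → E

Only F has no prerequisites, so it is first.
C needed F, now all done → C.
Next only I has its prerequisites met → I.
B needed I, now all done → B.
G needed B, now all done → G.
Next only A has its prerequisites met → A.
H is the only step now ready → H.
D is the only step now ready → D.
E needed D, now all done → E.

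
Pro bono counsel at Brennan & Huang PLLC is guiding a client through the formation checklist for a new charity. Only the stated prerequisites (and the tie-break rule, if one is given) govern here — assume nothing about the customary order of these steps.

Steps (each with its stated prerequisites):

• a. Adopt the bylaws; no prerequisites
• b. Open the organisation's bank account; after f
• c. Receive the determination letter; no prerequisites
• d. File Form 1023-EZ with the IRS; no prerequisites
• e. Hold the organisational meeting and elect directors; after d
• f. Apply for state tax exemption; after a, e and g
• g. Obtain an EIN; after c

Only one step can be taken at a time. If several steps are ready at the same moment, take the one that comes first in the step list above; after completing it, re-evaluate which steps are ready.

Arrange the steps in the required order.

a, c, d, e, g, f, b

a, c and d have no prerequisites; a is listed earlier, so a is first.
Ready: c and d. c is listed earlier → c.
d and g are both available; d is listed earlier → d.
Now e and g have their prerequisites met. e is listed earlier, so e next.
Next only g has its prerequisites met → g.
That leaves f as the only ready step → f.
b is the only step now ready → b.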